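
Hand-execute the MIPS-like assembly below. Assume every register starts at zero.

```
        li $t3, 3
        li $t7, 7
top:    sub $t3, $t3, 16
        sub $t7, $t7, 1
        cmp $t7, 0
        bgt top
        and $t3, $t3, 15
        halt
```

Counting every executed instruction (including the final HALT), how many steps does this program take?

li $t3, 3 → $t3=3
li $t7, 7 → $t7=7
sub $t3, $t3, 16 → $t3=3-16=-13
sub $t7, $t7, 1 → $t7=7-1=6
cmp $t7, 0  (cmp 6,0)
bgt top: taken
sub $t3, $t3, 16 → $t3=(-13)-16=-29
sub $t7, $t7, 1 → $t7=6-1=5
cmp $t7, 0  (cmp 5,0)
bgt top: taken
sub $t3, $t3, 16 → $t3=(-29)-16=-45
sub $t7, $t7, 1 → $t7=5-1=4
cmp $t7, 0  (cmp 4,0)
bgt top: taken
sub $t3, $t3, 16 → $t3=(-45)-16=-61
sub $t7, $t7, 1 → $t7=4-1=3
cmp $t7, 0  (cmp 3,0)
bgt top: taken
sub $t3, $t3, 16 → $t3=(-61)-16=-77
sub $t7, $t7, 1 → $t7=3-1=2
cmp $t7, 0  (cmp 2,0)
bgt top: taken
sub $t3, $t3, 16 → $t3=(-77)-16=-93
sub $t7, $t7, 1 → $t7=2-1=1
cmp $t7, 0  (cmp 1,0)
bgt top: taken
sub $t3, $t3, 16 → $t3=(-93)-16=-109
sub $t7, $t7, 1 → $t7=1-1=0
cmp $t7, 0  (cmp 0,0)
bgt top: not taken
and $t3, $t3, 15 → $t3=(-109)&15=3
halt.
Total executed instructions: 32.

32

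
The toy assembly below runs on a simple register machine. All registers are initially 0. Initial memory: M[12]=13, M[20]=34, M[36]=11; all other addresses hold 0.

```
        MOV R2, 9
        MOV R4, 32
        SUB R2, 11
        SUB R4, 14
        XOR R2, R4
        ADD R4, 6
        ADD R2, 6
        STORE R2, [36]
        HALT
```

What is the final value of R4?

24

R2=9
R4=32
R2=9-11=-2
R4=32-14=18
R2=(-2)^18=-20
R4=18+6=24
R2=(-20)+6=-14
STORE R2, [36] → M[36]=-14
halt.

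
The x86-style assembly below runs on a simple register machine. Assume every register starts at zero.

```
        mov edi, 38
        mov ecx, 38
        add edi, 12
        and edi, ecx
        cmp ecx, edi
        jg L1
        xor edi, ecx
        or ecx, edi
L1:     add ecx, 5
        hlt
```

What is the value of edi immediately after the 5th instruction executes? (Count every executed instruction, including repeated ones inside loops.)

34

after mov edi, 38: edi=38
after mov ecx, 38: ecx=38
after add edi, 12: edi=38+12=50
after and edi, ecx: edi=50&38=34
cmp ecx, edi  (cmp 38,34)
After step 5: edi = 34.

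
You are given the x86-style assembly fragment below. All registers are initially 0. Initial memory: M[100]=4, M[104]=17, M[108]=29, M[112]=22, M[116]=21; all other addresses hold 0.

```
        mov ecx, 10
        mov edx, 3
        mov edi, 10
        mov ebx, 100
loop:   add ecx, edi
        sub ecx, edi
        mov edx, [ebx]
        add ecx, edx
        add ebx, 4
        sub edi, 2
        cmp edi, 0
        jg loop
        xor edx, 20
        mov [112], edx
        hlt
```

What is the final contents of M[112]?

after mov ecx, 10: ecx=10
after mov edx, 3: edx=3
after mov edi, 10: edi=10
after mov ebx, 100: ebx=100
after add ecx, edi: ecx=10+10=20
after sub ecx, edi: ecx=20-10=10
after mov edx, [ebx]: edx=M[100]=4
after add ecx, edx: ecx=10+4=14
after add ebx, 4: ebx=100+4=104
after sub edi, 2: edi=10-2=8
cmp edi, 0  (cmp 8,0)
jg loop: taken
after add ecx, edi: ecx=14+8=22
after sub ecx, edi: ecx=22-8=14
after mov edx, [ebx]: edx=M[104]=17
after add ecx, edx: ecx=14+17=31
after add ebx, 4: ebx=104+4=108
after sub edi, 2: edi=8-2=6
cmp edi, 0  (cmp 6,0)
jg loop: taken
after add ecx, edi: ecx=31+6=37
after sub ecx, edi: ecx=37-6=31
after mov edx, [ebx]: edx=M[108]=29
after add ecx, edx: ecx=31+29=60
after add ebx, 4: ebx=108+4=112
after sub edi, 2: edi=6-2=4
cmp edi, 0  (cmp 4,0)
jg loop: taken
after add ecx, edi: ecx=60+4=64
after sub ecx, edi: ecx=64-4=60
after mov edx, [ebx]: edx=M[112]=22
after add ecx, edx: ecx=60+22=82
after add ebx, 4: ebx=112+4=116
after sub edi, 2: edi=4-2=2
cmp edi, 0  (cmp 2,0)
jg loop: taken
after add ecx, edi: ecx=82+2=84
after sub ecx, edi: ecx=84-2=82
after mov edx, [ebx]: edx=M[116]=21
after add ecx, edx: ecx=82+21=103
after add ebx, 4: ebx=116+4=120
after sub edi, 2: edi=2-2=0
cmp edi, 0  (cmp 0,0)
jg loop: not taken
after xor edx, 20: edx=21^20=1
mov [112], edx → M[112]=1
halt.

1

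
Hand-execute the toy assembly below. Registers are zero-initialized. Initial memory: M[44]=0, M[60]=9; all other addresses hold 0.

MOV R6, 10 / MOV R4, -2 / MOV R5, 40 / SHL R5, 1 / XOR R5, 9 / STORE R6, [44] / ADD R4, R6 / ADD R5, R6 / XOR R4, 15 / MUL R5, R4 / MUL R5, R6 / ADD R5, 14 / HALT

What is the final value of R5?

after MOV R6, 10: R6=10
after MOV R4, -2: R4=-2
after MOV R5, 40: R5=40
after SHL R5, 1: R5=40<<1=80
after XOR R5, 9: R5=80^9=89
STORE R6, [44] → M[44]=10
after ADD R4, R6: R4=(-2)+10=8
after ADD R5, R6: R5=89+10=99
after XOR R4, 15: R4=8^15=7
after MUL R5, R4: R5=99*7=693
after MUL R5, R6: R5=693*10=6930
after ADD R5, 14: R5=6930+14=6944
halt.

6944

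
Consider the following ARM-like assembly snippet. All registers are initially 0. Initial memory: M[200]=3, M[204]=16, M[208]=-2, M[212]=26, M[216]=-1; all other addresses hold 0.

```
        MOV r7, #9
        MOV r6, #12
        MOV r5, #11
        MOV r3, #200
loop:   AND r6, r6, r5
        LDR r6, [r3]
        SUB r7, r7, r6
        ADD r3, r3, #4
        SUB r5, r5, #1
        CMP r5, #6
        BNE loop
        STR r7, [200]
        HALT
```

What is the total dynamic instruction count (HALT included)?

41

r7=9
r6=12
r5=11
r3=200
r6=12&11=8
r6=M[200]=3
r7=9-3=6
r3=200+4=204
r5=11-1=10
CMP r5, #6  (cmp 10,6)
BNE loop: taken
r6=3&10=2
r6=M[204]=16
r7=6-16=-10
r3=204+4=208
r5=10-1=9
CMP r5, #6  (cmp 9,6)
BNE loop: taken
r6=16&9=0
r6=M[208]=-2
r7=(-10)-(-2)=-8
r3=208+4=212
r5=9-1=8
CMP r5, #6  (cmp 8,6)
BNE loop: taken
r6=(-2)&8=8
r6=M[212]=26
r7=(-8)-26=-34
r3=212+4=216
r5=8-1=7
CMP r5, #6  (cmp 7,6)
BNE loop: taken
r6=26&7=2
r6=M[216]=-1
r7=(-34)-(-1)=-33
r3=216+4=220
r5=7-1=6
CMP r5, #6  (cmp 6,6)
BNE loop: not taken
STR r7, [200] → M[200]=-33
halt.
Total executed instructions: 41.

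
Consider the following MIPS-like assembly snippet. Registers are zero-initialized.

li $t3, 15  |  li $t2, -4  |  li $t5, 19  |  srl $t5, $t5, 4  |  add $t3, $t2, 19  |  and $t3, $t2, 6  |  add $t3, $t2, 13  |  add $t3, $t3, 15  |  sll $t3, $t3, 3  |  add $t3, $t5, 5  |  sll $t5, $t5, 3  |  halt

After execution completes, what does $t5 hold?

8

$t3=15
$t2=-4
$t5=19
$t5=19>>4=1
$t3=(-4)+19=15
$t3=(-4)&6=4
$t3=(-4)+13=9
$t3=9+15=24
$t3=24<<3=192
$t3=1+5=6
$t5=1<<3=8
halt.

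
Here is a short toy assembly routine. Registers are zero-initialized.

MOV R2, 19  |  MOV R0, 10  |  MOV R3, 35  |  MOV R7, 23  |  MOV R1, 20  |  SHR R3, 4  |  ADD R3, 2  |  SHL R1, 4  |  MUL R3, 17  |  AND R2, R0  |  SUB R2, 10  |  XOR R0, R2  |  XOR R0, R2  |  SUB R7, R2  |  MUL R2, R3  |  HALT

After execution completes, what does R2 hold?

-544

after MOV R2, 19: R2=19
after MOV R0, 10: R0=10
after MOV R3, 35: R3=35
after MOV R7, 23: R7=23
after MOV R1, 20: R1=20
after SHR R3, 4: R3=35>>4=2
after ADD R3, 2: R3=2+2=4
after SHL R1, 4: R1=20<<4=320
after MUL R3, 17: R3=4*17=68
after AND R2, R0: R2=19&10=2
after SUB R2, 10: R2=2-10=-8
after XOR R0, R2: R0=10^(-8)=-14
after XOR R0, R2: R0=(-14)^(-8)=10
after SUB R7, R2: R7=23-(-8)=31
after MUL R2, R3: R2=(-8)*68=-544
halt.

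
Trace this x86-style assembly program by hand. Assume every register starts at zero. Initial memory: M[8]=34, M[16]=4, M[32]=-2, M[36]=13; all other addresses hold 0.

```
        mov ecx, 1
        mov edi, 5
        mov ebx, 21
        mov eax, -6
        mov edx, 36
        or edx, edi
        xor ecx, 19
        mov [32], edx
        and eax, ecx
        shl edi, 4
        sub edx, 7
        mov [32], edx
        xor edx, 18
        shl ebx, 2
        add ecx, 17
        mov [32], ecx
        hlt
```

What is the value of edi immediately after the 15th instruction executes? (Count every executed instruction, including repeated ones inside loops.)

80

ecx=1
edi=5
ebx=21
eax=-6
edx=36
edx=36|5=37
ecx=1^19=18
mov [32], edx → M[32]=37
eax=(-6)&18=18
edi=5<<4=80
edx=37-7=30
mov [32], edx → M[32]=30
edx=30^18=12
ebx=21<<2=84
ecx=18+17=35
After step 15: edi = 80.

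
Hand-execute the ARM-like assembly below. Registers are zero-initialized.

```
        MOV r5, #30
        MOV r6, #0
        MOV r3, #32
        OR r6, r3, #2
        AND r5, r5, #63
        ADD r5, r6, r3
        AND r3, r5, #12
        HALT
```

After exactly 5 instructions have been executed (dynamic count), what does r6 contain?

after MOV r5, #30: r5=30
after MOV r6, #0: r6=0
after MOV r3, #32: r3=32
after OR r6, r3, #2: r6=32|2=34
after AND r5, r5, #63: r5=30&63=30
After step 5: r6 = 34.

34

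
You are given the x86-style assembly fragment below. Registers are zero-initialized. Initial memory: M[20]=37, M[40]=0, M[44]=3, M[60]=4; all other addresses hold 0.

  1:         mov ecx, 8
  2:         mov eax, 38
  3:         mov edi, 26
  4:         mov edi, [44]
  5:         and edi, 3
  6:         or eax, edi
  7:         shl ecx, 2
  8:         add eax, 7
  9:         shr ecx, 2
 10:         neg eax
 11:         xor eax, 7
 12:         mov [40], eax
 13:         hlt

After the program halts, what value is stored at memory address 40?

-43

mov ecx, 8 → ecx=8
mov eax, 38 → eax=38
mov edi, 26 → edi=26
mov edi, [44] → edi=M[44]=3
and edi, 3 → edi=3&3=3
or eax, edi → eax=38|3=39
shl ecx, 2 → ecx=8<<2=32
add eax, 7 → eax=39+7=46
shr ecx, 2 → ecx=32>>2=8
neg eax → eax=-(46)=-46
xor eax, 7 → eax=(-46)^7=-43
mov [40], eax → M[40]=-43
halt.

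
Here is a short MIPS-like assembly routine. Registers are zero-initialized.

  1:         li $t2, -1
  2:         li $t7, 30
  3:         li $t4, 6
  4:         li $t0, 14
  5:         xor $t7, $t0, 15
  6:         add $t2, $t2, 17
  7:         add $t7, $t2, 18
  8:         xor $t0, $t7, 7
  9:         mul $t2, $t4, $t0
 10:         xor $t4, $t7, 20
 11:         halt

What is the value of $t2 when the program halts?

222

$t2=-1
$t7=30
$t4=6
$t0=14
$t7=14^15=1
$t2=(-1)+17=16
$t7=16+18=34
$t0=34^7=37
$t2=6*37=222
$t4=34^20=54
halt.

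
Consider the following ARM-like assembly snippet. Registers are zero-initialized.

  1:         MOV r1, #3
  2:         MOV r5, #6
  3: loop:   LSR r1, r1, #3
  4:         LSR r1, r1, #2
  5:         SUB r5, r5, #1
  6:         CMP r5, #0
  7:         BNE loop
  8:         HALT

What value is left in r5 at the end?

r1=3
r5=6
r1=3>>3=0
r1=0>>2=0
r5=6-1=5
CMP r5, #0  (cmp 5,0)
BNE loop: taken
r1=0>>3=0
r1=0>>2=0
r5=5-1=4
CMP r5, #0  (cmp 4,0)
BNE loop: taken
r1=0>>3=0
r1=0>>2=0
r5=4-1=3
CMP r5, #0  (cmp 3,0)
BNE loop: taken
r1=0>>3=0
r1=0>>2=0
r5=3-1=2
CMP r5, #0  (cmp 2,0)
BNE loop: taken
r1=0>>3=0
r1=0>>2=0
r5=2-1=1
CMP r5, #0  (cmp 1,0)
BNE loop: taken
r1=0>>3=0
r1=0>>2=0
r5=1-1=0
CMP r5, #0  (cmp 0,0)
BNE loop: not taken
halt.

0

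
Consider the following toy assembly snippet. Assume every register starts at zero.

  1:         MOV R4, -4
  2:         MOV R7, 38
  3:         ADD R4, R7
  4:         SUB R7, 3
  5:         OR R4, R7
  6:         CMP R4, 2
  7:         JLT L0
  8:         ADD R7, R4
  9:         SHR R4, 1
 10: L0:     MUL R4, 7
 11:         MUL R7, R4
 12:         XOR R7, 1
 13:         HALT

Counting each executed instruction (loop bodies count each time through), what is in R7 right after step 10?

70

R4=-4
R7=38
R4=(-4)+38=34
R7=38-3=35
R4=34|35=35
CMP R4, 2  (cmp 35,2)
JLT L0: not taken
R7=35+35=70
R4=35>>1=17
R4=17*7=119
After step 10: R7 = 70.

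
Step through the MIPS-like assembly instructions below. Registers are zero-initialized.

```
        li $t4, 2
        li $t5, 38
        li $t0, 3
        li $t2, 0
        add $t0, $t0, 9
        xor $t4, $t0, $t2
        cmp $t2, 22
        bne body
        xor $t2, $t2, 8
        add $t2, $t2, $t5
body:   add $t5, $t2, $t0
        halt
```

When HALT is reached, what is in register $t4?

$t4=2
$t5=38
$t0=3
$t2=0
$t0=3+9=12
$t4=12^0=12
cmp $t2, 22  (cmp 0,22)
bne body: taken
$t5=0+12=12
halt.

12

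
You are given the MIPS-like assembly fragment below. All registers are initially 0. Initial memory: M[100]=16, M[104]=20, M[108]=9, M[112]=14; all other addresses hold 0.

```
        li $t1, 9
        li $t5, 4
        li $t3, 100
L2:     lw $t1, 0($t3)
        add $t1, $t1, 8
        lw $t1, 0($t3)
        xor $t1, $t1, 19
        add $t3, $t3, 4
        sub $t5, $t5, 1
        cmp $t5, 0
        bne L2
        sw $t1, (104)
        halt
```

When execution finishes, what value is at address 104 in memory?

li $t1, 9 → $t1=9
li $t5, 4 → $t5=4
li $t3, 100 → $t3=100
lw $t1, 0($t3) → $t1=M[100]=16
add $t1, $t1, 8 → $t1=16+8=24
lw $t1, 0($t3) → $t1=M[100]=16
xor $t1, $t1, 19 → $t1=16^19=3
add $t3, $t3, 4 → $t3=100+4=104
sub $t5, $t5, 1 → $t5=4-1=3
cmp $t5, 0  (cmp 3,0)
bne L2: taken
lw $t1, 0($t3) → $t1=M[104]=20
add $t1, $t1, 8 → $t1=20+8=28
lw $t1, 0($t3) → $t1=M[104]=20
xor $t1, $t1, 19 → $t1=20^19=7
add $t3, $t3, 4 → $t3=104+4=108
sub $t5, $t5, 1 → $t5=3-1=2
cmp $t5, 0  (cmp 2,0)
bne L2: taken
lw $t1, 0($t3) → $t1=M[108]=9
add $t1, $t1, 8 → $t1=9+8=17
lw $t1, 0($t3) → $t1=M[108]=9
xor $t1, $t1, 19 → $t1=9^19=26
add $t3, $t3, 4 → $t3=108+4=112
sub $t5, $t5, 1 → $t5=2-1=1
cmp $t5, 0  (cmp 1,0)
bne L2: taken
lw $t1, 0($t3) → $t1=M[112]=14
add $t1, $t1, 8 → $t1=14+8=22
lw $t1, 0($t3) → $t1=M[112]=14
xor $t1, $t1, 19 → $t1=14^19=29
add $t3, $t3, 4 → $t3=112+4=116
sub $t5, $t5, 1 → $t5=1-1=0
cmp $t5, 0  (cmp 0,0)
bne L2: not taken
sw $t1, (104) → M[104]=29
halt.

29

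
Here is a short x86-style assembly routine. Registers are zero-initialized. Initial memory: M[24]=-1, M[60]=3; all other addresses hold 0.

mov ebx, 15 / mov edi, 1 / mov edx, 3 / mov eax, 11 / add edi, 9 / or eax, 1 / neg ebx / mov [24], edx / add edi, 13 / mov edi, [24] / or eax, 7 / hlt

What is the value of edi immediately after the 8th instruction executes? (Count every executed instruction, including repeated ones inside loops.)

10

after mov ebx, 15: ebx=15
after mov edi, 1: edi=1
after mov edx, 3: edx=3
after mov eax, 11: eax=11
after add edi, 9: edi=1+9=10
after or eax, 1: eax=11|1=11
after neg ebx: ebx=-(15)=-15
mov [24], edx → M[24]=3
After step 8: edi = 10.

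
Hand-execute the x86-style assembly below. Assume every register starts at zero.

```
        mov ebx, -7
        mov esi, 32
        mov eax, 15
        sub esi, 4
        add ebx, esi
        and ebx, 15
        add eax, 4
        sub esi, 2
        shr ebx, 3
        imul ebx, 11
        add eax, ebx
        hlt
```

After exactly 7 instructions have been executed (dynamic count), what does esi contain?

28

mov ebx, -7 → ebx=-7
mov esi, 32 → esi=32
mov eax, 15 → eax=15
sub esi, 4 → esi=32-4=28
add ebx, esi → ebx=(-7)+28=21
and ebx, 15 → ebx=21&15=5
add eax, 4 → eax=15+4=19
After step 7: esi = 28.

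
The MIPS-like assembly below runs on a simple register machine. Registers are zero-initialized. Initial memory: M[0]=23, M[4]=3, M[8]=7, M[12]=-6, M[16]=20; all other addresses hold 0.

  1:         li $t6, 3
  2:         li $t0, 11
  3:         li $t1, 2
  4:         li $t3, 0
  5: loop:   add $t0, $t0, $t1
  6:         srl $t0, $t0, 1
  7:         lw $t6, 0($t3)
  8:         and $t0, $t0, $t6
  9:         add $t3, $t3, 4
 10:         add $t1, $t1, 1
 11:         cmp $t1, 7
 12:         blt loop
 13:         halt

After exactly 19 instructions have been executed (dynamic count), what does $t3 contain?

8

li $t6, 3 → $t6=3
li $t0, 11 → $t0=11
li $t1, 2 → $t1=2
li $t3, 0 → $t3=0
add $t0, $t0, $t1 → $t0=11+2=13
srl $t0, $t0, 1 → $t0=13>>1=6
lw $t6, 0($t3) → $t6=M[0]=23
and $t0, $t0, $t6 → $t0=6&23=6
add $t3, $t3, 4 → $t3=0+4=4
add $t1, $t1, 1 → $t1=2+1=3
cmp $t1, 7  (cmp 3,7)
blt loop: taken
add $t0, $t0, $t1 → $t0=6+3=9
srl $t0, $t0, 1 → $t0=9>>1=4
lw $t6, 0($t3) → $t6=M[4]=3
and $t0, $t0, $t6 → $t0=4&3=0
add $t3, $t3, 4 → $t3=4+4=8
add $t1, $t1, 1 → $t1=3+1=4
cmp $t1, 7  (cmp 4,7)
After step 19: $t3 = 8.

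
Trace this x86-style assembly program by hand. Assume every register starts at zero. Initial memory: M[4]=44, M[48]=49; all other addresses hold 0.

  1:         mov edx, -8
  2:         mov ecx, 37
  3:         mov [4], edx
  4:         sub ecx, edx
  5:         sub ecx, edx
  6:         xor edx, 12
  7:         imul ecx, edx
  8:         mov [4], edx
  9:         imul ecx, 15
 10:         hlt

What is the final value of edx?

-12

mov edx, -8 → edx=-8
mov ecx, 37 → ecx=37
mov [4], edx → M[4]=-8
sub ecx, edx → ecx=37-(-8)=45
sub ecx, edx → ecx=45-(-8)=53
xor edx, 12 → edx=(-8)^12=-12
imul ecx, edx → ecx=53*(-12)=-636
mov [4], edx → M[4]=-12
imul ecx, 15 → ecx=(-636)*15=-9540
halt.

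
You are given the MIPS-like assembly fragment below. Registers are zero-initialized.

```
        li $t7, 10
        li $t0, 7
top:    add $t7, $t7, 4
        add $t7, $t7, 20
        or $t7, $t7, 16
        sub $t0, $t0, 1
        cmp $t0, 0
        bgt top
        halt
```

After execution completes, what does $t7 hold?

li $t7, 10 → $t7=10
li $t0, 7 → $t0=7
add $t7, $t7, 4 → $t7=10+4=14
add $t7, $t7, 20 → $t7=14+20=34
or $t7, $t7, 16 → $t7=34|16=50
sub $t0, $t0, 1 → $t0=7-1=6
cmp $t0, 0  (cmp 6,0)
bgt top: taken
add $t7, $t7, 4 → $t7=50+4=54
add $t7, $t7, 20 → $t7=54+20=74
or $t7, $t7, 16 → $t7=74|16=90
sub $t0, $t0, 1 → $t0=6-1=5
cmp $t0, 0  (cmp 5,0)
bgt top: taken
add $t7, $t7, 4 → $t7=90+4=94
add $t7, $t7, 20 → $t7=94+20=114
or $t7, $t7, 16 → $t7=114|16=114
sub $t0, $t0, 1 → $t0=5-1=4
cmp $t0, 0  (cmp 4,0)
bgt top: taken
add $t7, $t7, 4 → $t7=114+4=118
add $t7, $t7, 20 → $t7=118+20=138
or $t7, $t7, 16 → $t7=138|16=154
sub $t0, $t0, 1 → $t0=4-1=3
cmp $t0, 0  (cmp 3,0)
bgt top: taken
add $t7, $t7, 4 → $t7=154+4=158
add $t7, $t7, 20 → $t7=158+20=178
or $t7, $t7, 16 → $t7=178|16=178
sub $t0, $t0, 1 → $t0=3-1=2
cmp $t0, 0  (cmp 2,0)
bgt top: taken
add $t7, $t7, 4 → $t7=178+4=182
add $t7, $t7, 20 → $t7=182+20=202
or $t7, $t7, 16 → $t7=202|16=218
sub $t0, $t0, 1 → $t0=2-1=1
cmp $t0, 0  (cmp 1,0)
bgt top: taken
add $t7, $t7, 4 → $t7=218+4=222
add $t7, $t7, 20 → $t7=222+20=242
or $t7, $t7, 16 → $t7=242|16=242
sub $t0, $t0, 1 → $t0=1-1=0
cmp $t0, 0  (cmp 0,0)
bgt top: not taken
halt.

242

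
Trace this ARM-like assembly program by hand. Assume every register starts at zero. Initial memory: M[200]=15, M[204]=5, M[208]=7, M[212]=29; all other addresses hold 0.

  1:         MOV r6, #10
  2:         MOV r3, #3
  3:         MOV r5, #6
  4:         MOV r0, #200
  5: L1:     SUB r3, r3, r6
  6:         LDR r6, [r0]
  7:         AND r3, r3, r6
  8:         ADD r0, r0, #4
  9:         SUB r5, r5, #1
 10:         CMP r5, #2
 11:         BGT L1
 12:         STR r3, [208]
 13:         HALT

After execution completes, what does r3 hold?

MOV r6, #10 → r6=10
MOV r3, #3 → r3=3
MOV r5, #6 → r5=6
MOV r0, #200 → r0=200
SUB r3, r3, r6 → r3=3-10=-7
LDR r6, [r0] → r6=M[200]=15
AND r3, r3, r6 → r3=(-7)&15=9
ADD r0, r0, #4 → r0=200+4=204
SUB r5, r5, #1 → r5=6-1=5
CMP r5, #2  (cmp 5,2)
BGT L1: taken
SUB r3, r3, r6 → r3=9-15=-6
LDR r6, [r0] → r6=M[204]=5
AND r3, r3, r6 → r3=(-6)&5=0
ADD r0, r0, #4 → r0=204+4=208
SUB r5, r5, #1 → r5=5-1=4
CMP r5, #2  (cmp 4,2)
BGT L1: taken
SUB r3, r3, r6 → r3=0-5=-5
LDR r6, [r0] → r6=M[208]=7
AND r3, r3, r6 → r3=(-5)&7=3
ADD r0, r0, #4 → r0=208+4=212
SUB r5, r5, #1 → r5=4-1=3
CMP r5, #2  (cmp 3,2)
BGT L1: taken
SUB r3, r3, r6 → r3=3-7=-4
LDR r6, [r0] → r6=M[212]=29
AND r3, r3, r6 → r3=(-4)&29=28
ADD r0, r0, #4 → r0=212+4=216
SUB r5, r5, #1 → r5=3-1=2
CMP r5, #2  (cmp 2,2)
BGT L1: not taken
STR r3, [208] → M[208]=28
halt.

28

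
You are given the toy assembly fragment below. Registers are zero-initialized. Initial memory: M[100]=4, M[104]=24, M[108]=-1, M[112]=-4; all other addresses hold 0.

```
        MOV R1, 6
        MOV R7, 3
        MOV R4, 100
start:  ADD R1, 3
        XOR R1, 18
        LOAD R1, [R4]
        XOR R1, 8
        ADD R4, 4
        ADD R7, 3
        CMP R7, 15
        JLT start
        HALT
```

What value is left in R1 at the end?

after MOV R1, 6: R1=6
after MOV R7, 3: R7=3
after MOV R4, 100: R4=100
after ADD R1, 3: R1=6+3=9
after XOR R1, 18: R1=9^18=27
after LOAD R1, [R4]: R1=M[100]=4
after XOR R1, 8: R1=4^8=12
after ADD R4, 4: R4=100+4=104
after ADD R7, 3: R7=3+3=6
CMP R7, 15  (cmp 6,15)
JLT start: taken
after ADD R1, 3: R1=12+3=15
after XOR R1, 18: R1=15^18=29
after LOAD R1, [R4]: R1=M[104]=24
after XOR R1, 8: R1=24^8=16
after ADD R4, 4: R4=104+4=108
after ADD R7, 3: R7=6+3=9
CMP R7, 15  (cmp 9,15)
JLT start: taken
after ADD R1, 3: R1=16+3=19
after XOR R1, 18: R1=19^18=1
after LOAD R1, [R4]: R1=M[108]=-1
after XOR R1, 8: R1=(-1)^8=-9
after ADD R4, 4: R4=108+4=112
after ADD R7, 3: R7=9+3=12
CMP R7, 15  (cmp 12,15)
JLT start: taken
after ADD R1, 3: R1=(-9)+3=-6
after XOR R1, 18: R1=(-6)^18=-24
after LOAD R1, [R4]: R1=M[112]=-4
after XOR R1, 8: R1=(-4)^8=-12
after ADD R4, 4: R4=112+4=116
after ADD R7, 3: R7=12+3=15
CMP R7, 15  (cmp 15,15)
JLT start: not taken
halt.

-12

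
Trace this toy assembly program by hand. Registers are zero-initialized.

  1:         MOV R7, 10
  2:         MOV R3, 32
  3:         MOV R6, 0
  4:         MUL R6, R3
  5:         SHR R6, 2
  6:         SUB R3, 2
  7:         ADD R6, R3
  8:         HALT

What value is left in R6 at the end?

30

after MOV R7, 10: R7=10
after MOV R3, 32: R3=32
after MOV R6, 0: R6=0
after MUL R6, R3: R6=0*32=0
after SHR R6, 2: R6=0>>2=0
after SUB R3, 2: R3=32-2=30
after ADD R6, R3: R6=0+30=30
halt.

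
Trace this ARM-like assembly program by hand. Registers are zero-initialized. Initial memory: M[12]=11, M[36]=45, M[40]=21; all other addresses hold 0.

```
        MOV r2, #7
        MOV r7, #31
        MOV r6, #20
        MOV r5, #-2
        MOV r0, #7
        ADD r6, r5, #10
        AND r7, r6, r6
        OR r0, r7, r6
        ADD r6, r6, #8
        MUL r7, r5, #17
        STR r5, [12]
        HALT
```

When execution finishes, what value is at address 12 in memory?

after MOV r2, #7: r2=7
after MOV r7, #31: r7=31
after MOV r6, #20: r6=20
after MOV r5, #-2: r5=-2
after MOV r0, #7: r0=7
after ADD r6, r5, #10: r6=(-2)+10=8
after AND r7, r6, r6: r7=8&8=8
after OR r0, r7, r6: r0=8|8=8
after ADD r6, r6, #8: r6=8+8=16
after MUL r7, r5, #17: r7=(-2)*17=-34
STR r5, [12] → M[12]=-2
halt.

-2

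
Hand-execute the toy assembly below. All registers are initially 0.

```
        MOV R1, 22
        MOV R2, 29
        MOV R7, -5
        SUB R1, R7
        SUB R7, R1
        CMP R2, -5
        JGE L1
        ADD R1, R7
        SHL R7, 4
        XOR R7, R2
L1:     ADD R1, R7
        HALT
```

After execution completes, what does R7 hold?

R1=22
R2=29
R7=-5
R1=22-(-5)=27
R7=(-5)-27=-32
CMP R2, -5  (cmp 29,-5)
JGE L1: taken
R1=27+(-32)=-5
halt.

-32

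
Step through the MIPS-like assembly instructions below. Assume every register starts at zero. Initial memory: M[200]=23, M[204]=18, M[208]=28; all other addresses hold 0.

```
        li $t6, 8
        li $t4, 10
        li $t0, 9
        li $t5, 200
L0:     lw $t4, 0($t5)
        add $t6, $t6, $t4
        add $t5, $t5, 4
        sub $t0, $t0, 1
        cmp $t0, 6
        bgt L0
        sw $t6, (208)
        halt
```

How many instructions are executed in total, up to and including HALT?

li $t6, 8 → $t6=8
li $t4, 10 → $t4=10
li $t0, 9 → $t0=9
li $t5, 200 → $t5=200
lw $t4, 0($t5) → $t4=M[200]=23
add $t6, $t6, $t4 → $t6=8+23=31
add $t5, $t5, 4 → $t5=200+4=204
sub $t0, $t0, 1 → $t0=9-1=8
cmp $t0, 6  (cmp 8,6)
bgt L0: taken
lw $t4, 0($t5) → $t4=M[204]=18
add $t6, $t6, $t4 → $t6=31+18=49
add $t5, $t5, 4 → $t5=204+4=208
sub $t0, $t0, 1 → $t0=8-1=7
cmp $t0, 6  (cmp 7,6)
bgt L0: taken
lw $t4, 0($t5) → $t4=M[208]=28
add $t6, $t6, $t4 → $t6=49+28=77
add $t5, $t5, 4 → $t5=208+4=212
sub $t0, $t0, 1 → $t0=7-1=6
cmp $t0, 6  (cmp 6,6)
bgt L0: not taken
sw $t6, (208) → M[208]=77
halt.
Total executed instructions: 24.

24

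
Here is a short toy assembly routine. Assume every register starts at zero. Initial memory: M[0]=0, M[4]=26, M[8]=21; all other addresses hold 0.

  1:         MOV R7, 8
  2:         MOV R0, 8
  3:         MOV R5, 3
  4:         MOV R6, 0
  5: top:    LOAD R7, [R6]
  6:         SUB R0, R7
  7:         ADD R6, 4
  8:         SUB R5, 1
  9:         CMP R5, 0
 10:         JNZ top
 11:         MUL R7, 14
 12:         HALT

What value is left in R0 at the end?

-39

after MOV R7, 8: R7=8
after MOV R0, 8: R0=8
after MOV R5, 3: R5=3
after MOV R6, 0: R6=0
after LOAD R7, [R6]: R7=M[0]=0
after SUB R0, R7: R0=8-0=8
after ADD R6, 4: R6=0+4=4
after SUB R5, 1: R5=3-1=2
CMP R5, 0  (cmp 2,0)
JNZ top: taken
after LOAD R7, [R6]: R7=M[4]=26
after SUB R0, R7: R0=8-26=-18
after ADD R6, 4: R6=4+4=8
after SUB R5, 1: R5=2-1=1
CMP R5, 0  (cmp 1,0)
JNZ top: taken
after LOAD R7, [R6]: R7=M[8]=21
after SUB R0, R7: R0=(-18)-21=-39
after ADD R6, 4: R6=8+4=12
after SUB R5, 1: R5=1-1=0
CMP R5, 0  (cmp 0,0)
JNZ top: not taken
after MUL R7, 14: R7=21*14=294
halt.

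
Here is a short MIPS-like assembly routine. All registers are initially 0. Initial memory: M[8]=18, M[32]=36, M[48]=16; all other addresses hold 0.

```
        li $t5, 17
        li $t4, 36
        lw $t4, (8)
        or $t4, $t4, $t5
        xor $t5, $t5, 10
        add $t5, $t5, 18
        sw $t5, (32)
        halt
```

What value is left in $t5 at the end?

after li $t5, 17: $t5=17
after li $t4, 36: $t4=36
after lw $t4, (8): $t4=M[8]=18
after or $t4, $t4, $t5: $t4=18|17=19
after xor $t5, $t5, 10: $t5=17^10=27
after add $t5, $t5, 18: $t5=27+18=45
sw $t5, (32) → M[32]=45
halt.

45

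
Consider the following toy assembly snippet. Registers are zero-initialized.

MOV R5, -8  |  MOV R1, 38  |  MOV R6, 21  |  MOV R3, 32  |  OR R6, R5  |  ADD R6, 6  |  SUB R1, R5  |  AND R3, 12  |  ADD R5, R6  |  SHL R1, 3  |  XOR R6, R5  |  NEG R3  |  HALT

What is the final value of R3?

0

R5=-8
R1=38
R6=21
R3=32
R6=21|(-8)=-3
R6=(-3)+6=3
R1=38-(-8)=46
R3=32&12=0
R5=(-8)+3=-5
R1=46<<3=368
R6=3^(-5)=-8
R3=-(0)=0
halt.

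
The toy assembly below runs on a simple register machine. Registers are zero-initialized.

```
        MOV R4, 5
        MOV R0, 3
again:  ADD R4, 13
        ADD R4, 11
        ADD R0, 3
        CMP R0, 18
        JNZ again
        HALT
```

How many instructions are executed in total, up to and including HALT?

MOV R4, 5 → R4=5
MOV R0, 3 → R0=3
ADD R4, 13 → R4=5+13=18
ADD R4, 11 → R4=18+11=29
ADD R0, 3 → R0=3+3=6
CMP R0, 18  (cmp 6,18)
JNZ again: taken
ADD R4, 13 → R4=29+13=42
ADD R4, 11 → R4=42+11=53
ADD R0, 3 → R0=6+3=9
CMP R0, 18  (cmp 9,18)
JNZ again: taken
ADD R4, 13 → R4=53+13=66
ADD R4, 11 → R4=66+11=77
ADD R0, 3 → R0=9+3=12
CMP R0, 18  (cmp 12,18)
JNZ again: taken
ADD R4, 13 → R4=77+13=90
ADD R4, 11 → R4=90+11=101
ADD R0, 3 → R0=12+3=15
CMP R0, 18  (cmp 15,18)
JNZ again: taken
ADD R4, 13 → R4=101+13=114
ADD R4, 11 → R4=114+11=125
ADD R0, 3 → R0=15+3=18
CMP R0, 18  (cmp 18,18)
JNZ again: not taken
halt.
Total executed instructions: 28.

28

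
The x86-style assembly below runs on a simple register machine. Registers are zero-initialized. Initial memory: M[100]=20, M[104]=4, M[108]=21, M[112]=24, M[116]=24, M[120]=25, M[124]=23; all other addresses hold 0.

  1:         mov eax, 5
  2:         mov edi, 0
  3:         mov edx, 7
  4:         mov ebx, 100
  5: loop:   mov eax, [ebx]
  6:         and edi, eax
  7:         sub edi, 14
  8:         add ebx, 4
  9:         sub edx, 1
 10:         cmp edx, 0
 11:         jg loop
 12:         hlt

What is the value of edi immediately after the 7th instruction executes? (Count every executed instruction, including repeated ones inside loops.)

-14

eax=5
edi=0
edx=7
ebx=100
eax=M[100]=20
edi=0&20=0
edi=0-14=-14
After step 7: edi = -14.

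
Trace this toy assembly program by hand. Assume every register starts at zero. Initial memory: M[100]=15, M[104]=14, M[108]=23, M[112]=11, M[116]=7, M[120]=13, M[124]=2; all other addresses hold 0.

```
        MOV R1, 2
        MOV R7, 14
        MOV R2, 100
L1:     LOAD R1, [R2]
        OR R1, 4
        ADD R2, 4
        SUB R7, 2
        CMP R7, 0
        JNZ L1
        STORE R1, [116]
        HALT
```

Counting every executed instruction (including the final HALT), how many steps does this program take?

47

after MOV R1, 2: R1=2
after MOV R7, 14: R7=14
after MOV R2, 100: R2=100
after LOAD R1, [R2]: R1=M[100]=15
after OR R1, 4: R1=15|4=15
after ADD R2, 4: R2=100+4=104
after SUB R7, 2: R7=14-2=12
CMP R7, 0  (cmp 12,0)
JNZ L1: taken
after LOAD R1, [R2]: R1=M[104]=14
after OR R1, 4: R1=14|4=14
after ADD R2, 4: R2=104+4=108
after SUB R7, 2: R7=12-2=10
CMP R7, 0  (cmp 10,0)
JNZ L1: taken
after LOAD R1, [R2]: R1=M[108]=23
after OR R1, 4: R1=23|4=23
after ADD R2, 4: R2=108+4=112
after SUB R7, 2: R7=10-2=8
CMP R7, 0  (cmp 8,0)
JNZ L1: taken
after LOAD R1, [R2]: R1=M[112]=11
after OR R1, 4: R1=11|4=15
after ADD R2, 4: R2=112+4=116
after SUB R7, 2: R7=8-2=6
CMP R7, 0  (cmp 6,0)
JNZ L1: taken
after LOAD R1, [R2]: R1=M[116]=7
after OR R1, 4: R1=7|4=7
after ADD R2, 4: R2=116+4=120
after SUB R7, 2: R7=6-2=4
CMP R7, 0  (cmp 4,0)
JNZ L1: taken
after LOAD R1, [R2]: R1=M[120]=13
after OR R1, 4: R1=13|4=13
after ADD R2, 4: R2=120+4=124
after SUB R7, 2: R7=4-2=2
CMP R7, 0  (cmp 2,0)
JNZ L1: taken
after LOAD R1, [R2]: R1=M[124]=2
after OR R1, 4: R1=2|4=6
after ADD R2, 4: R2=124+4=128
after SUB R7, 2: R7=2-2=0
CMP R7, 0  (cmp 0,0)
JNZ L1: not taken
STORE R1, [116] → M[116]=6
halt.
Total executed instructions: 47.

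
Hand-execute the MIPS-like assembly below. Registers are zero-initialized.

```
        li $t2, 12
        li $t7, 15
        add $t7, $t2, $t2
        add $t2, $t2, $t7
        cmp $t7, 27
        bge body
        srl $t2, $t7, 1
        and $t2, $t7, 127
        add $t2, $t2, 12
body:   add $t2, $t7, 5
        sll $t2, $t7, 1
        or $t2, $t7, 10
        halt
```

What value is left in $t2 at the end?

26

after li $t2, 12: $t2=12
after li $t7, 15: $t7=15
after add $t7, $t2, $t2: $t7=12+12=24
after add $t2, $t2, $t7: $t2=12+24=36
cmp $t7, 27  (cmp 24,27)
bge body: not taken
after srl $t2, $t7, 1: $t2=24>>1=12
after and $t2, $t7, 127: $t2=24&127=24
after add $t2, $t2, 12: $t2=24+12=36
after add $t2, $t7, 5: $t2=24+5=29
after sll $t2, $t7, 1: $t2=24<<1=48
after or $t2, $t7, 10: $t2=24|10=26
halt.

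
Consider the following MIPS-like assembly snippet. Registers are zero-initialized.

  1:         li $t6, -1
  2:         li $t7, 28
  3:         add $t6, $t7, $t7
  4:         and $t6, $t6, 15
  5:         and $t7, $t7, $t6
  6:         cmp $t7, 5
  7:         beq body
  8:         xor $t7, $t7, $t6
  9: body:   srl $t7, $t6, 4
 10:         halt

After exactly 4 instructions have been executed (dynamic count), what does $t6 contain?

8

li $t6, -1 → $t6=-1
li $t7, 28 → $t7=28
add $t6, $t7, $t7 → $t6=28+28=56
and $t6, $t6, 15 → $t6=56&15=8
After step 4: $t6 = 8.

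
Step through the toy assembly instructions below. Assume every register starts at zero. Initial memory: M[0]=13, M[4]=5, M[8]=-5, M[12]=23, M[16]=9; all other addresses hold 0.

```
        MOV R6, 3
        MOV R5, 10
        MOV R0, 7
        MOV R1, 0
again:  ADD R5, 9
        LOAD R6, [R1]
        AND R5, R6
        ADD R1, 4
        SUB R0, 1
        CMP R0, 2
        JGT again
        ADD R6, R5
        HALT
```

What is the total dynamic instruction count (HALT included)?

41

after MOV R6, 3: R6=3
after MOV R5, 10: R5=10
after MOV R0, 7: R0=7
after MOV R1, 0: R1=0
after ADD R5, 9: R5=10+9=19
after LOAD R6, [R1]: R6=M[0]=13
after AND R5, R6: R5=19&13=1
after ADD R1, 4: R1=0+4=4
after SUB R0, 1: R0=7-1=6
CMP R0, 2  (cmp 6,2)
JGT again: taken
after ADD R5, 9: R5=1+9=10
after LOAD R6, [R1]: R6=M[4]=5
after AND R5, R6: R5=10&5=0
after ADD R1, 4: R1=4+4=8
after SUB R0, 1: R0=6-1=5
CMP R0, 2  (cmp 5,2)
JGT again: taken
after ADD R5, 9: R5=0+9=9
after LOAD R6, [R1]: R6=M[8]=-5
after AND R5, R6: R5=9&(-5)=9
after ADD R1, 4: R1=8+4=12
after SUB R0, 1: R0=5-1=4
CMP R0, 2  (cmp 4,2)
JGT again: taken
after ADD R5, 9: R5=9+9=18
after LOAD R6, [R1]: R6=M[12]=23
after AND R5, R6: R5=18&23=18
after ADD R1, 4: R1=12+4=16
after SUB R0, 1: R0=4-1=3
CMP R0, 2  (cmp 3,2)
JGT again: taken
after ADD R5, 9: R5=18+9=27
after LOAD R6, [R1]: R6=M[16]=9
after AND R5, R6: R5=27&9=9
after ADD R1, 4: R1=16+4=20
after SUB R0, 1: R0=3-1=2
CMP R0, 2  (cmp 2,2)
JGT again: not taken
after ADD R6, R5: R6=9+9=18
halt.
Total executed instructions: 41.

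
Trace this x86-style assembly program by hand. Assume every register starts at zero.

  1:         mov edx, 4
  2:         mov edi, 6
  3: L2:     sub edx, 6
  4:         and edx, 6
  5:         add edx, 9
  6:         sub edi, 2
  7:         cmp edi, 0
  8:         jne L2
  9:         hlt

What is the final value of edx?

11

after mov edx, 4: edx=4
after mov edi, 6: edi=6
after sub edx, 6: edx=4-6=-2
after and edx, 6: edx=(-2)&6=6
after add edx, 9: edx=6+9=15
after sub edi, 2: edi=6-2=4
cmp edi, 0  (cmp 4,0)
jne L2: taken
after sub edx, 6: edx=15-6=9
after and edx, 6: edx=9&6=0
after add edx, 9: edx=0+9=9
after sub edi, 2: edi=4-2=2
cmp edi, 0  (cmp 2,0)
jne L2: taken
after sub edx, 6: edx=9-6=3
after and edx, 6: edx=3&6=2
after add edx, 9: edx=2+9=11
after sub edi, 2: edi=2-2=0
cmp edi, 0  (cmp 0,0)
jne L2: not taken
halt.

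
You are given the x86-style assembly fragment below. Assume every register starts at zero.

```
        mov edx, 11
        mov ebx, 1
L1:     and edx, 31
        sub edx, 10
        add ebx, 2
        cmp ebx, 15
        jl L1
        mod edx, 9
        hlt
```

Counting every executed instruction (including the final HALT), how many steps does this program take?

edx=11
ebx=1
edx=11&31=11
edx=11-10=1
ebx=1+2=3
cmp ebx, 15  (cmp 3,15)
jl L1: taken
edx=1&31=1
edx=1-10=-9
ebx=3+2=5
cmp ebx, 15  (cmp 5,15)
jl L1: taken
edx=(-9)&31=23
edx=23-10=13
ebx=5+2=7
cmp ebx, 15  (cmp 7,15)
jl L1: taken
edx=13&31=13
edx=13-10=3
ebx=7+2=9
cmp ebx, 15  (cmp 9,15)
jl L1: taken
edx=3&31=3
edx=3-10=-7
ebx=9+2=11
cmp ebx, 15  (cmp 11,15)
jl L1: taken
edx=(-7)&31=25
edx=25-10=15
ebx=11+2=13
cmp ebx, 15  (cmp 13,15)
jl L1: taken
edx=15&31=15
edx=15-10=5
ebx=13+2=15
cmp ebx, 15  (cmp 15,15)
jl L1: not taken
edx=5%9=5
halt.
Total executed instructions: 39.

39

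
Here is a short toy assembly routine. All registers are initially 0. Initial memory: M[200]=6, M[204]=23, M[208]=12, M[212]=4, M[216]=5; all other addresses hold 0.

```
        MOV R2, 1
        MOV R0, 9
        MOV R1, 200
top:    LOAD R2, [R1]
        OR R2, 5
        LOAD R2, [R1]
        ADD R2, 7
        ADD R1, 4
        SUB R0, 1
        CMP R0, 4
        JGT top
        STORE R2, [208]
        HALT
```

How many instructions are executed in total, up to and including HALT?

after MOV R2, 1: R2=1
after MOV R0, 9: R0=9
after MOV R1, 200: R1=200
after LOAD R2, [R1]: R2=M[200]=6
after OR R2, 5: R2=6|5=7
after LOAD R2, [R1]: R2=M[200]=6
after ADD R2, 7: R2=6+7=13
after ADD R1, 4: R1=200+4=204
after SUB R0, 1: R0=9-1=8
CMP R0, 4  (cmp 8,4)
JGT top: taken
after LOAD R2, [R1]: R2=M[204]=23
after OR R2, 5: R2=23|5=23
after LOAD R2, [R1]: R2=M[204]=23
after ADD R2, 7: R2=23+7=30
after ADD R1, 4: R1=204+4=208
after SUB R0, 1: R0=8-1=7
CMP R0, 4  (cmp 7,4)
JGT top: taken
after LOAD R2, [R1]: R2=M[208]=12
after OR R2, 5: R2=12|5=13
after LOAD R2, [R1]: R2=M[208]=12
after ADD R2, 7: R2=12+7=19
after ADD R1, 4: R1=208+4=212
after SUB R0, 1: R0=7-1=6
CMP R0, 4  (cmp 6,4)
JGT top: taken
after LOAD R2, [R1]: R2=M[212]=4
after OR R2, 5: R2=4|5=5
after LOAD R2, [R1]: R2=M[212]=4
after ADD R2, 7: R2=4+7=11
after ADD R1, 4: R1=212+4=216
after SUB R0, 1: R0=6-1=5
CMP R0, 4  (cmp 5,4)
JGT top: taken
after LOAD R2, [R1]: R2=M[216]=5
after OR R2, 5: R2=5|5=5
after LOAD R2, [R1]: R2=M[216]=5
after ADD R2, 7: R2=5+7=12
after ADD R1, 4: R1=216+4=220
after SUB R0, 1: R0=5-1=4
CMP R0, 4  (cmp 4,4)
JGT top: not taken
STORE R2, [208] → M[208]=12
halt.
Total executed instructions: 45.

45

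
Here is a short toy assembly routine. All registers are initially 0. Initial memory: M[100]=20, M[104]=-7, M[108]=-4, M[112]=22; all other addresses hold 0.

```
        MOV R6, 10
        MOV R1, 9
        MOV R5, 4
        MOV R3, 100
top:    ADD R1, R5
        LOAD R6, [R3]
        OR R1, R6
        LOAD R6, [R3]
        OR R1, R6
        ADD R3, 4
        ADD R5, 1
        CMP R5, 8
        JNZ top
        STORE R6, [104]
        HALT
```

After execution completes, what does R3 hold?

116

MOV R6, 10 → R6=10
MOV R1, 9 → R1=9
MOV R5, 4 → R5=4
MOV R3, 100 → R3=100
ADD R1, R5 → R1=9+4=13
LOAD R6, [R3] → R6=M[100]=20
OR R1, R6 → R1=13|20=29
LOAD R6, [R3] → R6=M[100]=20
OR R1, R6 → R1=29|20=29
ADD R3, 4 → R3=100+4=104
ADD R5, 1 → R5=4+1=5
CMP R5, 8  (cmp 5,8)
JNZ top: taken
ADD R1, R5 → R1=29+5=34
LOAD R6, [R3] → R6=M[104]=-7
OR R1, R6 → R1=34|(-7)=-5
LOAD R6, [R3] → R6=M[104]=-7
OR R1, R6 → R1=(-5)|(-7)=-5
ADD R3, 4 → R3=104+4=108
ADD R5, 1 → R5=5+1=6
CMP R5, 8  (cmp 6,8)
JNZ top: taken
ADD R1, R5 → R1=(-5)+6=1
LOAD R6, [R3] → R6=M[108]=-4
OR R1, R6 → R1=1|(-4)=-3
LOAD R6, [R3] → R6=M[108]=-4
OR R1, R6 → R1=(-3)|(-4)=-3
ADD R3, 4 → R3=108+4=112
ADD R5, 1 → R5=6+1=7
CMP R5, 8  (cmp 7,8)
JNZ top: taken
ADD R1, R5 → R1=(-3)+7=4
LOAD R6, [R3] → R6=M[112]=22
OR R1, R6 → R1=4|22=22
LOAD R6, [R3] → R6=M[112]=22
OR R1, R6 → R1=22|22=22
ADD R3, 4 → R3=112+4=116
ADD R5, 1 → R5=7+1=8
CMP R5, 8  (cmp 8,8)
JNZ top: not taken
STORE R6, [104] → M[104]=22
halt.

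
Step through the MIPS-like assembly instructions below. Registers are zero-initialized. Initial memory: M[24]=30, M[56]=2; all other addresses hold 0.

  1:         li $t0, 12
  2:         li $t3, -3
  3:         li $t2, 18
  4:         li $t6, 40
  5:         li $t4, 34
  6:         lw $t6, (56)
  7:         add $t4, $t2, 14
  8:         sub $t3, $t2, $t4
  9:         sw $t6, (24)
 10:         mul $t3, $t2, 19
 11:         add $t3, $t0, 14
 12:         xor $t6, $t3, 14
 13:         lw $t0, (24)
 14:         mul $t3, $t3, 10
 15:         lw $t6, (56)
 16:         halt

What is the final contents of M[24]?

2

$t0=12
$t3=-3
$t2=18
$t6=40
$t4=34
$t6=M[56]=2
$t4=18+14=32
$t3=18-32=-14
sw $t6, (24) → M[24]=2
$t3=18*19=342
$t3=12+14=26
$t6=26^14=20
$t0=M[24]=2
$t3=26*10=260
$t6=M[56]=2
halt.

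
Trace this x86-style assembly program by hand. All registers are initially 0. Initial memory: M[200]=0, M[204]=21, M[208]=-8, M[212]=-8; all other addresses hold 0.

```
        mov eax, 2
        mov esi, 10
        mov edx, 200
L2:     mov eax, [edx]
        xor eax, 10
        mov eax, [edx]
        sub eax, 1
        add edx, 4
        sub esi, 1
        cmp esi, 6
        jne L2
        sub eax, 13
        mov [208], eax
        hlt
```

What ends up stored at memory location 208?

mov eax, 2 → eax=2
mov esi, 10 → esi=10
mov edx, 200 → edx=200
mov eax, [edx] → eax=M[200]=0
xor eax, 10 → eax=0^10=10
mov eax, [edx] → eax=M[200]=0
sub eax, 1 → eax=0-1=-1
add edx, 4 → edx=200+4=204
sub esi, 1 → esi=10-1=9
cmp esi, 6  (cmp 9,6)
jne L2: taken
mov eax, [edx] → eax=M[204]=21
xor eax, 10 → eax=21^10=31
mov eax, [edx] → eax=M[204]=21
sub eax, 1 → eax=21-1=20
add edx, 4 → edx=204+4=208
sub esi, 1 → esi=9-1=8
cmp esi, 6  (cmp 8,6)
jne L2: taken
mov eax, [edx] → eax=M[208]=-8
xor eax, 10 → eax=(-8)^10=-14
mov eax, [edx] → eax=M[208]=-8
sub eax, 1 → eax=(-8)-1=-9
add edx, 4 → edx=208+4=212
sub esi, 1 → esi=8-1=7
cmp esi, 6  (cmp 7,6)
jne L2: taken
mov eax, [edx] → eax=M[212]=-8
xor eax, 10 → eax=(-8)^10=-14
mov eax, [edx] → eax=M[212]=-8
sub eax, 1 → eax=(-8)-1=-9
add edx, 4 → edx=212+4=216
sub esi, 1 → esi=7-1=6
cmp esi, 6  (cmp 6,6)
jne L2: not taken
sub eax, 13 → eax=(-9)-13=-22
mov [208], eax → M[208]=-22
halt.

-22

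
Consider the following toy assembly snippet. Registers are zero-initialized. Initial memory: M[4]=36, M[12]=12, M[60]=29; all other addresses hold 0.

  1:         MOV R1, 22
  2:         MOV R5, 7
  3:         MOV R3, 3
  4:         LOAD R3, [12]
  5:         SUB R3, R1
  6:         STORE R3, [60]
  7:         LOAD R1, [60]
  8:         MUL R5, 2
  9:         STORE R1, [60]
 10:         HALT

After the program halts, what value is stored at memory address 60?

-10

R1=22
R5=7
R3=3
R3=M[12]=12
R3=12-22=-10
STORE R3, [60] → M[60]=-10
R1=M[60]=-10
R5=7*2=14
STORE R1, [60] → M[60]=-10
halt.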